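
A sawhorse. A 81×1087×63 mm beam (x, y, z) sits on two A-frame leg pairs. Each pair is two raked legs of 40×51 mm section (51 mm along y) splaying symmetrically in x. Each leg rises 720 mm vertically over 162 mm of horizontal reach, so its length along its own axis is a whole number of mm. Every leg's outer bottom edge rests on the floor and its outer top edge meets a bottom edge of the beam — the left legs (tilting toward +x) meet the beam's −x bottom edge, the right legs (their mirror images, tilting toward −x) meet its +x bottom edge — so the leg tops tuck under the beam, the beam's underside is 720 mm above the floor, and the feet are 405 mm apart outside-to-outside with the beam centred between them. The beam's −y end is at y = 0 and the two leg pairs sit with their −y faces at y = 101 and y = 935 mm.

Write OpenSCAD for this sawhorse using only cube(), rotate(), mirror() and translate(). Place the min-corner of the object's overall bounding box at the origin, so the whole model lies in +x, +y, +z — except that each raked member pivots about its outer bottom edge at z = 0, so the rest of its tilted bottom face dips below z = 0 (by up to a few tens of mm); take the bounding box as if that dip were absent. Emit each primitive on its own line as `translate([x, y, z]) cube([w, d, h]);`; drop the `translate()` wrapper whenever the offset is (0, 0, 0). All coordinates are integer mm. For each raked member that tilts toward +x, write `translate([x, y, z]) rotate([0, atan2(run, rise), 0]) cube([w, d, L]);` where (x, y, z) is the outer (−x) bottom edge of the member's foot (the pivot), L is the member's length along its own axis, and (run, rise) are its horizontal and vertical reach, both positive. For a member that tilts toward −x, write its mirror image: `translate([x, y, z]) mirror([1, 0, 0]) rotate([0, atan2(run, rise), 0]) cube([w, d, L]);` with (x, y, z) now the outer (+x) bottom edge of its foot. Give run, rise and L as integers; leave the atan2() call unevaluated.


// leg length = √(162² + 720²) = 738
// right-leg outer foot x = 2·162 + 81 = 405
// beam min-corner = (162, 0, 720)
translate([162, 0, 720]) cube([81, 1087, 63]);
translate([0, 101, 0]) rotate([0, atan2(162, 720), 0]) cube([40, 51, 738]);
translate([405, 101, 0]) mirror([1, 0, 0]) rotate([0, atan2(162, 720), 0]) cube([40, 51, 738]);
translate([0, 935, 0]) rotate([0, atan2(162, 720), 0]) cube([40, 51, 738]);
translate([405, 935, 0]) mirror([1, 0, 0]) rotate([0, atan2(162, 720), 0]) cube([40, 51, 738]);


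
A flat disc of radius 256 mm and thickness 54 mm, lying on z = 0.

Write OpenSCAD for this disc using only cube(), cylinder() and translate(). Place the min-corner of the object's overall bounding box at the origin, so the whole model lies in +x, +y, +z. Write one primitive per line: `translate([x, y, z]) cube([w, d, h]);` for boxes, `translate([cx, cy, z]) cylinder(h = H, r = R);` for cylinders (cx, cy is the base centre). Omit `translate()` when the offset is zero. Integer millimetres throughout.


translate([256, 256, 0]) cylinder(h = 54, r = 256);


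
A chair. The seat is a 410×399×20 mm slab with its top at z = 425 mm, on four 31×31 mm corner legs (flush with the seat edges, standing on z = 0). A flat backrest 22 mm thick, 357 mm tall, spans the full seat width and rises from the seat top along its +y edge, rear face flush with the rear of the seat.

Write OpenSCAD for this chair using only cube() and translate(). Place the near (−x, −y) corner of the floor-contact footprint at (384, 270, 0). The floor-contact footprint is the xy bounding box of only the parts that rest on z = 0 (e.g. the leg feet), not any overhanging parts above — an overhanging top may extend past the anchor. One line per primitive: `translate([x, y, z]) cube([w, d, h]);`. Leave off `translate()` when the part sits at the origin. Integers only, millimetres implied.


// leg_h = 425 - 20 = 405
translate([384, 270, 405]) cube([410, 399, 20]);
translate([384, 270, 0]) cube([31, 31, 405]);
translate([763, 270, 0]) cube([31, 31, 405]);
translate([384, 638, 0]) cube([31, 31, 405]);
translate([763, 638, 0]) cube([31, 31, 405]);
translate([384, 647, 425]) cube([410, 22, 357]);


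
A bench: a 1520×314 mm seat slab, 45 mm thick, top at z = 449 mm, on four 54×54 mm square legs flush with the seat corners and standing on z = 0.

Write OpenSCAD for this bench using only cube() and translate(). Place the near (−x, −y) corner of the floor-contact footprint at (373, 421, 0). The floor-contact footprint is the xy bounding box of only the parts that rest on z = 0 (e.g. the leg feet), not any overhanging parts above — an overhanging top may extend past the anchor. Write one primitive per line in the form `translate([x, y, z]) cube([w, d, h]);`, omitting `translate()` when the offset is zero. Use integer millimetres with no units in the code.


// leg_h = 449 − 45 = 404
translate([373, 421, 404]) cube([1520, 314, 45]);
translate([373, 421, 0]) cube([54, 54, 404]);
translate([373, 681, 0]) cube([54, 54, 404]);
translate([1839, 421, 0]) cube([54, 54, 404]);
translate([1839, 681, 0]) cube([54, 54, 404]);


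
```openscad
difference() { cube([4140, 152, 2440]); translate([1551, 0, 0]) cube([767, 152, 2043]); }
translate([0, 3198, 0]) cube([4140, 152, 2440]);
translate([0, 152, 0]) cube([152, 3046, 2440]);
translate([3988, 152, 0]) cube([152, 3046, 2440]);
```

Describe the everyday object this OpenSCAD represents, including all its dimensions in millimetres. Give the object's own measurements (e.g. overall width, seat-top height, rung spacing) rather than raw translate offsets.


A single room: four walls, each 2440 mm tall and 152 mm thick, enclosing an outside footprint 4140×3350 mm (x × y), no floor or roof. The front and back walls (−y and +y sides) run the full x-width; the side walls fit between their inner faces. A door opening 767 mm wide and 2043 mm tall is cut through the front wall from the floor up, its −x edge 1551 mm from the wall's −x end.


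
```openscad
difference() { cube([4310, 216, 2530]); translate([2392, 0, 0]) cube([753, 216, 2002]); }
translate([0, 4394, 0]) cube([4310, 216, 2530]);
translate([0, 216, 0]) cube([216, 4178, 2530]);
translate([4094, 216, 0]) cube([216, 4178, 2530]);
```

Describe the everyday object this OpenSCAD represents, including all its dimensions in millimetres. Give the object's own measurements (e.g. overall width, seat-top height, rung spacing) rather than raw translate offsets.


A single room: four walls, each 2530 mm tall and 216 mm thick, enclosing an outside footprint 4310×4610 mm (x × y), no floor or roof. The front and back walls (−y and +y sides) run the full x-width; the side walls fit between their inner faces. A door opening 753 mm wide and 2002 mm tall is cut through the front wall from the floor up, its −x edge 2392 mm from the wall's −x end.


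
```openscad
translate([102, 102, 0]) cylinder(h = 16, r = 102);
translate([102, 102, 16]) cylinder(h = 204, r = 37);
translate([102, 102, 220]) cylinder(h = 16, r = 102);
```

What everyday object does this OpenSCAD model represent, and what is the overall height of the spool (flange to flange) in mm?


A spool. The overall height is 236 mm.

Three coaxial cylinders, large–small–large — a spool. Two 16 mm flanges and a 204 mm core give 16 + 204 + 16 = 236 mm.


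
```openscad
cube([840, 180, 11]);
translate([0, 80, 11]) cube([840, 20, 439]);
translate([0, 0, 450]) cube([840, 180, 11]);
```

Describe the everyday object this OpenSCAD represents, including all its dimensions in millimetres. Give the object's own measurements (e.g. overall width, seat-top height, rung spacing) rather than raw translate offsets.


An I-beam lying along x, 840 mm long. Overall section height 461 mm. Two flanges 180 mm wide (y) and 11 mm thick, one on the floor and one at the top; a web 20 mm thick runs between them, centred on the flange width.


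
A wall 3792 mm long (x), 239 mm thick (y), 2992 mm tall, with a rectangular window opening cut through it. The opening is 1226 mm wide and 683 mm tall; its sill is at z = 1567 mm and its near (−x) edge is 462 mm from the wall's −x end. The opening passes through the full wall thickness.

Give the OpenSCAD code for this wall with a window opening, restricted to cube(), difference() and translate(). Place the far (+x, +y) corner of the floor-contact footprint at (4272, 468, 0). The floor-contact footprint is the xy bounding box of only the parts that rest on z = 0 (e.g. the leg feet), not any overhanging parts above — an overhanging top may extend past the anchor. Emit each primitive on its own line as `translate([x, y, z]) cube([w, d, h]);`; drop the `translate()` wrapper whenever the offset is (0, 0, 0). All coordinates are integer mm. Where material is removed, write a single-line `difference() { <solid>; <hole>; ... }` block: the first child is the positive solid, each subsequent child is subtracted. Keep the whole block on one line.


difference() { translate([480, 229, 0]) cube([3792, 239, 2992]); translate([942, 229, 1567]) cube([1226, 239, 683]); }


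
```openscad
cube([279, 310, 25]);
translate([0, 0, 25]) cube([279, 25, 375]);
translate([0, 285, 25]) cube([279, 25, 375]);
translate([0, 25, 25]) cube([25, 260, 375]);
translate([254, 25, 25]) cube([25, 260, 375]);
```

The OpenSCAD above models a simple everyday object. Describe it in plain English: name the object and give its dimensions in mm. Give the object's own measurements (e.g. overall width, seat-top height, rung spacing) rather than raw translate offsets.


An open-topped rectangular box: outside dimensions 279×310×400 mm, with a uniform wall and base thickness of 25 mm. The base is a full 279×310 slab on the floor; four walls sit on top of the base. The front and back walls (the −y and +y sides) span the full width; the two side walls fit between them.


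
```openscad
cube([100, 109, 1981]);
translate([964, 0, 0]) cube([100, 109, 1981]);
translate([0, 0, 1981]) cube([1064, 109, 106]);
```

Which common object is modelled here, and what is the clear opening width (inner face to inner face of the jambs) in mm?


A door frame. The clear opening width is 864 mm.

Two 1981 mm tall posts with a header on top — a door frame. The left jamb is 100 mm wide at x = 0; the right jamb starts at x = 964. The clear opening is 964 − 100 = 864 mm.


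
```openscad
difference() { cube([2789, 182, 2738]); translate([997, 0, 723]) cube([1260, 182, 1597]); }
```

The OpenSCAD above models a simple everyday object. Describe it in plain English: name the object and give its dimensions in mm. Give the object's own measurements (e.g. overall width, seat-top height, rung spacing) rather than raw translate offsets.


A wall 2789 mm long (x), 182 mm thick (y), 2738 mm tall, with a rectangular window opening cut through it. The opening is 1260 mm wide and 1597 mm tall; its sill is at z = 723 mm and its near (−x) edge is 997 mm from the wall's −x end. The opening passes through the full wall thickness.


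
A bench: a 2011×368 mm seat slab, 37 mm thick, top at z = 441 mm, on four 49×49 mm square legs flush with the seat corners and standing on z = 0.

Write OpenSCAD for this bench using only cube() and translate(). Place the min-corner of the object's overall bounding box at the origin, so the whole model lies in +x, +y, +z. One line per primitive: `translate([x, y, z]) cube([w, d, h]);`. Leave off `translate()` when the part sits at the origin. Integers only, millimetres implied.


translate([0, 0, 404]) cube([2011, 368, 37]);
cube([49, 49, 404]);
translate([0, 319, 0]) cube([49, 49, 404]);
translate([1962, 0, 0]) cube([49, 49, 404]);
translate([1962, 319, 0]) cube([49, 49, 404]);


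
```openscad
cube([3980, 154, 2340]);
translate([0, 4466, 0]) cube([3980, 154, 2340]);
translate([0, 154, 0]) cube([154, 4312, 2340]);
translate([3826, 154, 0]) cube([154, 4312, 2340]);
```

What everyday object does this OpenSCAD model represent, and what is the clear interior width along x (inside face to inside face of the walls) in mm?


A house (or room) frame. The interior width is 3672 mm.

Four 2340 mm walls enclosing a rectangle with no floor or roof — a room or house frame. Outside width is 3980 mm and wall thickness is 154 mm, so the interior width is 3980 − 2 × 154 = 3672 mm.


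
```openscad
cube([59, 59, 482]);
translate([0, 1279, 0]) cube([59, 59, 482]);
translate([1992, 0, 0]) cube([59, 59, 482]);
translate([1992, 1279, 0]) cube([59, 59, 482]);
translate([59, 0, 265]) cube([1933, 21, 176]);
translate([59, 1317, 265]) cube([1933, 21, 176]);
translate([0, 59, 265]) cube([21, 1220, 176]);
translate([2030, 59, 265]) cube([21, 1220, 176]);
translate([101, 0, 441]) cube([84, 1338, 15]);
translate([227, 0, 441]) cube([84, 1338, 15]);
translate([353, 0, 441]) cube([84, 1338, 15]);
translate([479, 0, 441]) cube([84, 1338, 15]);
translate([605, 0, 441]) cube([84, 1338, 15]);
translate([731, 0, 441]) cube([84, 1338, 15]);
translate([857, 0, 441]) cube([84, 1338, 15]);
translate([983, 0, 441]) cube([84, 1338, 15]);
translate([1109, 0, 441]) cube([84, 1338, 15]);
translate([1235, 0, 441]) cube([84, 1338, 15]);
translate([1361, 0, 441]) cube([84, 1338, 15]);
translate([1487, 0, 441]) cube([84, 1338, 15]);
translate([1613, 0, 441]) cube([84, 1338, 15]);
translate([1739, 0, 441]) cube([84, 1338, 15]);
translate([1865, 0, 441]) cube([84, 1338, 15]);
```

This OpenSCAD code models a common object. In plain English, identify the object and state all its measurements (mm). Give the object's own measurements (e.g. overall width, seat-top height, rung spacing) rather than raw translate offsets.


A bed frame 2051 mm long (x) by 1338 mm wide (y). Four 59×59 mm corner posts, 482 mm tall, at the corners of the footprint. Four rails of 21 mm thickness and 176 mm height run between adjacent posts with their undersides at z = 265 mm, their outer faces flush with the outside of the frame (the two x-running rails run between the posts' inner faces; the two y-running rails run between the posts' inner faces). 15 slats, each 84 mm wide (x) and 15 mm thick, lie across the top of the two x-running rails, running the full 1338 mm width of the frame in y; along x they sit between the end posts with a 42 mm gap after the −x posts and between neighbouring slats, leaving 43 mm before the +x posts.


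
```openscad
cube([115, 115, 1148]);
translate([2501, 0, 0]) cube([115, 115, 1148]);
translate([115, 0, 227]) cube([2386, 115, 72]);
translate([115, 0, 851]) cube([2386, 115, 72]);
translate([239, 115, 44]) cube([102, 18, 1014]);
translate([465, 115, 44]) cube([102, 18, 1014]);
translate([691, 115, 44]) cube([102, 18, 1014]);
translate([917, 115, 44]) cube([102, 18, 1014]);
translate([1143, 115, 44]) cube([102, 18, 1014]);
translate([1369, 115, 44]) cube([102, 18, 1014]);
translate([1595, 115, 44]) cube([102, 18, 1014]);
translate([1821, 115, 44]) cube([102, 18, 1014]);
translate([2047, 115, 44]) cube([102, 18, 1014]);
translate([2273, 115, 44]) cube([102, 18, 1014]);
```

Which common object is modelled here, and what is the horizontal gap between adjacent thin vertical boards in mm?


A fence section. The picket gap is 124 mm.

Two posts, two rails, 10 pickets — a fence section. Span 2386 mm holds 10 pickets of 102 mm with 11 equal gaps: ⌊(2386 − 10·102) / 11⌋ = 124 mm.


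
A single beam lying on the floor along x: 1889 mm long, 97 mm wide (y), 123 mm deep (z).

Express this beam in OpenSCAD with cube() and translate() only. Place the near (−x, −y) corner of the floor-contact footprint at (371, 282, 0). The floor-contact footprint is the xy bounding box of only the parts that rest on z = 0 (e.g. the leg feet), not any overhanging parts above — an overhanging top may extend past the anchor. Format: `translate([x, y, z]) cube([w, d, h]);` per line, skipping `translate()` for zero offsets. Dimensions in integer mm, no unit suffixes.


translate([371, 282, 0]) cube([1889, 97, 123]);


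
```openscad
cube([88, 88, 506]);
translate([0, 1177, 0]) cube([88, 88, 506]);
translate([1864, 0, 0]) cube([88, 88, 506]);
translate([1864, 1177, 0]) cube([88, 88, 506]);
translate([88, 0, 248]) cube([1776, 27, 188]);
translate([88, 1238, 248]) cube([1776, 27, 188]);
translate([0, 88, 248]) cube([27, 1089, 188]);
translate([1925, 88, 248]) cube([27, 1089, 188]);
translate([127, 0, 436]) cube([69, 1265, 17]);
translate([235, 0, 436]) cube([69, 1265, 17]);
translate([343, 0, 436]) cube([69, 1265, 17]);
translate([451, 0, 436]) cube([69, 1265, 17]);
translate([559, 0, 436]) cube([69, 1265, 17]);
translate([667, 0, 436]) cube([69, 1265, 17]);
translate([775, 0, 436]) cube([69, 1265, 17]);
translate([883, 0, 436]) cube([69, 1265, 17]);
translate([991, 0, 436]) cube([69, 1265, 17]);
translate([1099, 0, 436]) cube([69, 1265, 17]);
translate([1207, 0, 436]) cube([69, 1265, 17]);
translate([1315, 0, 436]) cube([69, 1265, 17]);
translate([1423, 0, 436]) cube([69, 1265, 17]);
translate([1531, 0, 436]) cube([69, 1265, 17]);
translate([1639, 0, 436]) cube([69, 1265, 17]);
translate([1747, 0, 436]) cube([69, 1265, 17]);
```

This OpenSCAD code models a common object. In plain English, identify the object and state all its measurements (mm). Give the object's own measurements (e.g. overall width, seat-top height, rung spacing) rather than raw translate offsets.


A bed frame 1952 mm long (x) by 1265 mm wide (y). Four 88×88 mm corner posts, 506 mm tall, at the corners of the footprint. Four rails of 27 mm thickness and 188 mm height run between adjacent posts with their undersides at z = 248 mm, their outer faces flush with the outside of the frame (the two x-running rails run between the posts' inner faces; the two y-running rails run between the posts' inner faces). 16 slats, each 69 mm wide (x) and 17 mm thick, lie across the top of the two x-running rails, running the full 1265 mm width of the frame in y; along x they sit between the end posts with a 39 mm gap after the −x posts and between neighbouring slats, leaving 48 mm before the +x posts.


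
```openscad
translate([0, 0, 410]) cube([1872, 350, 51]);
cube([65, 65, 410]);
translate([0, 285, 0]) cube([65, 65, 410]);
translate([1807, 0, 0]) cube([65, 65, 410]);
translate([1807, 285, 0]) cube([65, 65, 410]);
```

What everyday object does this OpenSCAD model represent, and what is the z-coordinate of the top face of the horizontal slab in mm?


A bench. The seat-top height is 461 mm.

A long slab on four corner posts — a bench. The slab sits at z = 410 with thickness 51, so the top is 410 + 51 = 461 mm.


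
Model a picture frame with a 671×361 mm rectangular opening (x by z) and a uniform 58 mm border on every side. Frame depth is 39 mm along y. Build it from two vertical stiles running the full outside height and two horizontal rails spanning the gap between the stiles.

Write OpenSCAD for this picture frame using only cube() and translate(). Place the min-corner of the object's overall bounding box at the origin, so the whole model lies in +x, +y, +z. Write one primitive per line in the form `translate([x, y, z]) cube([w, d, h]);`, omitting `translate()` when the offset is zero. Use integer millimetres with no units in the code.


cube([58, 39, 477]);
translate([729, 0, 0]) cube([58, 39, 477]);
translate([58, 0, 0]) cube([671, 39, 58]);
translate([58, 0, 419]) cube([671, 39, 58]);


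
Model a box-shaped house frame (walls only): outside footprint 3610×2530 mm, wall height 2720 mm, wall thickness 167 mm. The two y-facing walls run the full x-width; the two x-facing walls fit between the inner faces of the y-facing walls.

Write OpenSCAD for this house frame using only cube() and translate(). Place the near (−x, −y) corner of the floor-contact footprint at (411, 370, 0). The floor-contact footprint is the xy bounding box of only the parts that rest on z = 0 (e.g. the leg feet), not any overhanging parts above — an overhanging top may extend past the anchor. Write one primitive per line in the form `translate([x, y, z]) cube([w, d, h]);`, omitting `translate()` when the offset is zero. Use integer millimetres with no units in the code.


translate([411, 370, 0]) cube([3610, 167, 2720]);
translate([411, 2733, 0]) cube([3610, 167, 2720]);
translate([411, 537, 0]) cube([167, 2196, 2720]);
translate([3854, 537, 0]) cube([167, 2196, 2720]);


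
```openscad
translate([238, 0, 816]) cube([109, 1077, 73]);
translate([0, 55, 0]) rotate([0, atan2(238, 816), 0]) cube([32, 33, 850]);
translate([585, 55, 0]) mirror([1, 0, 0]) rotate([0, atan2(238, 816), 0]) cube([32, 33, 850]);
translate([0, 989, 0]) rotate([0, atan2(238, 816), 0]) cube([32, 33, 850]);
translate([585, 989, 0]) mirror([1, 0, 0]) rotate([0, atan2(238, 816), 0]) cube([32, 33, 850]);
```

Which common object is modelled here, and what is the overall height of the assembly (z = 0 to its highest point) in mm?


A sawhorse. The overall height is 889 mm.

A beam across two mirrored pairs of raked legs — a sawhorse. The beam's underside is at z = 816 (matching the legs' vertical rise in atan2(238, 816)) and the beam is 73 mm tall, so its top is at 816 + 73 = 889 mm. The raked legs top out at the beam's underside, so that is the highest point.


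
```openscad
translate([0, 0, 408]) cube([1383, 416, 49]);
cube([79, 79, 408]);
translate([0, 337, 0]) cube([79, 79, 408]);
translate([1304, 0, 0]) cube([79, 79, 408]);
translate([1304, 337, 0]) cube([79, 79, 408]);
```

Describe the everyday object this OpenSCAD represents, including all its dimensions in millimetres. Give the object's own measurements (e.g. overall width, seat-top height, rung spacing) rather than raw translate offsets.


A long wooden bench with a 1383 mm (x) × 416 mm (y) seat, 49 mm thick, its top surface 457 mm above the floor. Four 79 mm square legs at the seat corners, flush with the edges, run from z = 0 to the seat underside.


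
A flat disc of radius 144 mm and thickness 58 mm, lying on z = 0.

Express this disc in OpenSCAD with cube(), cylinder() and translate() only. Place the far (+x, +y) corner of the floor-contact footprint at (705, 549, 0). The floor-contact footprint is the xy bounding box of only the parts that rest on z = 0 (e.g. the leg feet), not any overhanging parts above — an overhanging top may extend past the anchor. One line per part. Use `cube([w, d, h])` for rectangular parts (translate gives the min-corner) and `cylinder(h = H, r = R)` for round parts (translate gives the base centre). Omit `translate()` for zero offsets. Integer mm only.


translate([561, 405, 0]) cylinder(h = 58, r = 144);


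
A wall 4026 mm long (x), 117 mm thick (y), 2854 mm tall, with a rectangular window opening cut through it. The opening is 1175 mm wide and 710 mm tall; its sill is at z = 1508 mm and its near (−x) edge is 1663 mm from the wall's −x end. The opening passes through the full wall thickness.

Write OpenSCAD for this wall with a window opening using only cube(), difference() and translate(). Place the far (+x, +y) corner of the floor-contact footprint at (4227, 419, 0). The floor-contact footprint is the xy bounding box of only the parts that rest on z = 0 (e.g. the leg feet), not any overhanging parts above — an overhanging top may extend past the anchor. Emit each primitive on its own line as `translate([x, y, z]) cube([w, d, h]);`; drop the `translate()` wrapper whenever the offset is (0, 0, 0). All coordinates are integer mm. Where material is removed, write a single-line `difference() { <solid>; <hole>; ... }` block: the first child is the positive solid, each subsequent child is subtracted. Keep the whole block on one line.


difference() { translate([201, 302, 0]) cube([4026, 117, 2854]); translate([1864, 302, 1508]) cube([1175, 117, 710]); }


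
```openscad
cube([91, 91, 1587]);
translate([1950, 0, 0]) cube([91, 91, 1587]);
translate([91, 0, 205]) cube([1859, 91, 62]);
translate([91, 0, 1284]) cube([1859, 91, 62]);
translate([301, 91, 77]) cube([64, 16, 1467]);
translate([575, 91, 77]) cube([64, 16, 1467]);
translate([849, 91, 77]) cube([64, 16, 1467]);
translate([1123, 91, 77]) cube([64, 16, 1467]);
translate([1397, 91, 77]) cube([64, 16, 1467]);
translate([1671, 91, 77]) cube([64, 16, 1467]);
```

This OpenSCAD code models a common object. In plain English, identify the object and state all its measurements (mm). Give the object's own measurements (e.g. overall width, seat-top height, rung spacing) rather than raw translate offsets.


A fence section. Two 91×91 mm posts, 1587 mm tall, stand on the floor with a clear span of 1859 mm between their inner faces. Two horizontal rails of 91×62 mm section span the gap between the posts with their undersides at z = 205 mm and z = 1284 mm, flush with the posts' −y face. 6 pickets, each 64 mm wide, 16 mm thick and 1467 mm tall, are fixed to the +y face of the rails with their bottoms at z = 77 mm, spaced across the span with a 210 mm gap after the −x post and between neighbouring pickets, with 215 mm left before the +x post.


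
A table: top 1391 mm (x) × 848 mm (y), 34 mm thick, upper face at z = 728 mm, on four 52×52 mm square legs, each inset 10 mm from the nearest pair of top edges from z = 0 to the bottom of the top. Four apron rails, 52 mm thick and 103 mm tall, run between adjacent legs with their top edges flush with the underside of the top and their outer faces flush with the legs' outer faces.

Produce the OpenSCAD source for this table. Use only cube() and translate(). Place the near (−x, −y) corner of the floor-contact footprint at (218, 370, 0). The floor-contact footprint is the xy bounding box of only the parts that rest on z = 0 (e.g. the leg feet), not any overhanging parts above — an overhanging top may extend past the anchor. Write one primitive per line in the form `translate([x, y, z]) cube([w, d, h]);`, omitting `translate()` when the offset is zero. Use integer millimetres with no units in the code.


// leg_h = 728 - 34 = 694
// apron z = 694 - 103 = 591
translate([208, 360, 694]) cube([1391, 848, 34]);
translate([218, 370, 0]) cube([52, 52, 694]);
translate([1537, 370, 0]) cube([52, 52, 694]);
translate([218, 1146, 0]) cube([52, 52, 694]);
translate([1537, 1146, 0]) cube([52, 52, 694]);
translate([270, 370, 591]) cube([1267, 52, 103]);
translate([270, 1146, 591]) cube([1267, 52, 103]);
translate([218, 422, 591]) cube([52, 724, 103]);
translate([1537, 422, 591]) cube([52, 724, 103]);


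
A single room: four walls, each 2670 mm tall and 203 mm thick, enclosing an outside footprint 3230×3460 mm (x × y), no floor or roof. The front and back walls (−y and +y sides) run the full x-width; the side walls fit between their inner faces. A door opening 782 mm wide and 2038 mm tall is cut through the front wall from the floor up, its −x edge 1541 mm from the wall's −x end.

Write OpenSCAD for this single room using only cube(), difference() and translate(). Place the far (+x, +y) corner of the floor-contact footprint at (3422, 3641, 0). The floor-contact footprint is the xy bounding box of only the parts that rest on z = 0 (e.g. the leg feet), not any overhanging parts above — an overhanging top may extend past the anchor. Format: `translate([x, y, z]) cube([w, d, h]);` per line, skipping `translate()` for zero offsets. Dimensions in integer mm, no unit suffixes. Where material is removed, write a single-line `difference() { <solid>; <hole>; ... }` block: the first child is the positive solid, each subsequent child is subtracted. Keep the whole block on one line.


difference() { translate([192, 181, 0]) cube([3230, 203, 2670]); translate([1733, 181, 0]) cube([782, 203, 2038]); }
translate([192, 3438, 0]) cube([3230, 203, 2670]);
translate([192, 384, 0]) cube([203, 3054, 2670]);
translate([3219, 384, 0]) cube([203, 3054, 2670]);


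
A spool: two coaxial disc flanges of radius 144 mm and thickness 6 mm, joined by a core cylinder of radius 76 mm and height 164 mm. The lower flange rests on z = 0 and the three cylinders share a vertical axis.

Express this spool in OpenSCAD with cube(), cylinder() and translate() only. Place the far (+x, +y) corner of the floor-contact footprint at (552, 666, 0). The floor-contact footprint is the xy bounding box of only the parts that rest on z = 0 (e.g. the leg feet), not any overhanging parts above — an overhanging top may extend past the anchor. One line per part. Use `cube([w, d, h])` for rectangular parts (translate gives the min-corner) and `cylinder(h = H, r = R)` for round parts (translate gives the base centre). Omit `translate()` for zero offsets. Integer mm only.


translate([408, 522, 0]) cylinder(h = 6, r = 144);
translate([408, 522, 6]) cylinder(h = 164, r = 76);
translate([408, 522, 170]) cylinder(h = 6, r = 144);


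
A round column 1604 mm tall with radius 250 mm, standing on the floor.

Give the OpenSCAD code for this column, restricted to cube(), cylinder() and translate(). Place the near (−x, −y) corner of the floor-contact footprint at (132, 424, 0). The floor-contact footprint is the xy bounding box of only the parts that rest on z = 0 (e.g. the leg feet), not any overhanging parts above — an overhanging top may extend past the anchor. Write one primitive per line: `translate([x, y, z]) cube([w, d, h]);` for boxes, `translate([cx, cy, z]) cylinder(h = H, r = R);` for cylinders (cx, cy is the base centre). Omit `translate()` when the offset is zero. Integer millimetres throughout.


translate([382, 674, 0]) cylinder(h = 1604, r = 250);


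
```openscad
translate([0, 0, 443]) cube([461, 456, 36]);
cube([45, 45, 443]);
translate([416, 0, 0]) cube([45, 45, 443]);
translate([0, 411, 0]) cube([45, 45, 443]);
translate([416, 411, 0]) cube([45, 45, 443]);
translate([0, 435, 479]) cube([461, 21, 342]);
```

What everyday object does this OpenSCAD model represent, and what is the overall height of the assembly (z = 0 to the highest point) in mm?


A chair. The overall height is 821 mm.

A slab on four corner posts with a tall panel at the back — a chair. The seat slab sits at z = 443 with thickness 36, and the 342 mm backrest starts at the seat top, so the overall height is 443 + 36 + 342 = 821 mm.


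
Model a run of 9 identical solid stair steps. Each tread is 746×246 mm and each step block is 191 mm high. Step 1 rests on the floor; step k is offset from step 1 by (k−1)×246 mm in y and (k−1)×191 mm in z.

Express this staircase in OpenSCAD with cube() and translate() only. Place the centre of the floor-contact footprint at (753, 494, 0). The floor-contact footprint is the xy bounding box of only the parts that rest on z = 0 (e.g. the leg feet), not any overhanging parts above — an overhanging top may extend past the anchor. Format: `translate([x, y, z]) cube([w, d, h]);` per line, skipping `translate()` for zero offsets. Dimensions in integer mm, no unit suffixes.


translate([380, 371, 0]) cube([746, 246, 191]);
translate([380, 617, 191]) cube([746, 246, 191]);
translate([380, 863, 382]) cube([746, 246, 191]);
translate([380, 1109, 573]) cube([746, 246, 191]);
translate([380, 1355, 764]) cube([746, 246, 191]);
translate([380, 1601, 955]) cube([746, 246, 191]);
translate([380, 1847, 1146]) cube([746, 246, 191]);
translate([380, 2093, 1337]) cube([746, 246, 191]);
translate([380, 2339, 1528]) cube([746, 246, 191]);


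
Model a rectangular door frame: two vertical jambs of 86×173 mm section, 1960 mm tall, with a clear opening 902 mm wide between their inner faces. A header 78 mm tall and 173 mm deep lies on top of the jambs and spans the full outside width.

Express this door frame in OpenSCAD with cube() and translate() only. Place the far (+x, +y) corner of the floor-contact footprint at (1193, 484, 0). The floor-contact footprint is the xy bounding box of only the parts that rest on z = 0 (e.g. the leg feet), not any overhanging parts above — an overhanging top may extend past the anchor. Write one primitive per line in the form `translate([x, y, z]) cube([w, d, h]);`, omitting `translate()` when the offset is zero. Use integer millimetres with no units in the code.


translate([119, 311, 0]) cube([86, 173, 1960]);
translate([1107, 311, 0]) cube([86, 173, 1960]);
translate([119, 311, 1960]) cube([1074, 173, 78]);


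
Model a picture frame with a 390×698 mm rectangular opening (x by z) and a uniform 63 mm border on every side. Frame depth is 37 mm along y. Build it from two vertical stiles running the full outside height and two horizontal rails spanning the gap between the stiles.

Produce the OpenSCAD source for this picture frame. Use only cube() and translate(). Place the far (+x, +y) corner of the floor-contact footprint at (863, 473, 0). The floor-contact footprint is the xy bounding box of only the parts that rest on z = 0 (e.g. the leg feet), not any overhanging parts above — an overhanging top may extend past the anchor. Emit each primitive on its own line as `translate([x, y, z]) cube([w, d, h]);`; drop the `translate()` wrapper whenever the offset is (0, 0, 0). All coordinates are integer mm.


translate([347, 436, 0]) cube([63, 37, 824]);
translate([800, 436, 0]) cube([63, 37, 824]);
translate([410, 436, 0]) cube([390, 37, 63]);
translate([410, 436, 761]) cube([390, 37, 63]);


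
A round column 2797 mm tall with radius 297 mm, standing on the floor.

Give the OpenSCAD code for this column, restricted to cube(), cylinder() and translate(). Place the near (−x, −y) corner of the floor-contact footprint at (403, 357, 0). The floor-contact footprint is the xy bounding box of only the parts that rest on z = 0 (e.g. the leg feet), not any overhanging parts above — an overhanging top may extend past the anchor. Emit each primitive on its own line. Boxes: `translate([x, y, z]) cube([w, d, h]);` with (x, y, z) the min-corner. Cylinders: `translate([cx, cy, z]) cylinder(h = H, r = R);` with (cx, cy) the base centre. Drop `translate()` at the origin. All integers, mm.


translate([700, 654, 0]) cylinder(h = 2797, r = 297);


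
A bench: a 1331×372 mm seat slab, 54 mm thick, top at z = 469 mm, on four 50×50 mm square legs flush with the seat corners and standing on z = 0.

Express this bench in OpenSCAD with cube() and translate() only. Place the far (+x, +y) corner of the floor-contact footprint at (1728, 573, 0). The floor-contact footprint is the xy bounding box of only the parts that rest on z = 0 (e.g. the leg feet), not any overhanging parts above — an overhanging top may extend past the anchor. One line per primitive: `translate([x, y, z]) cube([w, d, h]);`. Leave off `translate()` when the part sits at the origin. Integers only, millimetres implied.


translate([397, 201, 415]) cube([1331, 372, 54]);
translate([397, 201, 0]) cube([50, 50, 415]);
translate([397, 523, 0]) cube([50, 50, 415]);
translate([1678, 201, 0]) cube([50, 50, 415]);
translate([1678, 523, 0]) cube([50, 50, 415]);


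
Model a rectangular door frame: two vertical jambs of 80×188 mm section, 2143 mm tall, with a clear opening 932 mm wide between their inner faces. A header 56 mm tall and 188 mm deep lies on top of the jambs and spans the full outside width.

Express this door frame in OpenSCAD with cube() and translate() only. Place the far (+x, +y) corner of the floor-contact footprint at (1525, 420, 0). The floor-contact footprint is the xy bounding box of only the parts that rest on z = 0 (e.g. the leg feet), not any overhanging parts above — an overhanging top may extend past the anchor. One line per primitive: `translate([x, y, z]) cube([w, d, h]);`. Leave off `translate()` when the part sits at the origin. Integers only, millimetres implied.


translate([433, 232, 0]) cube([80, 188, 2143]);
translate([1445, 232, 0]) cube([80, 188, 2143]);
translate([433, 232, 2143]) cube([1092, 188, 56]);


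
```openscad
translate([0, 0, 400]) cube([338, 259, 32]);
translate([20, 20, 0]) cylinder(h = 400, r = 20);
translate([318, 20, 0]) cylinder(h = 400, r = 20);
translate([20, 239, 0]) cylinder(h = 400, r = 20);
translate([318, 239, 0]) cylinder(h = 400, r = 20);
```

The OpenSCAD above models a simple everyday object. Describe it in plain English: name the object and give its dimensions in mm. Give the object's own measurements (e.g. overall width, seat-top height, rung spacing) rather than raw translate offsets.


A simple wooden stool: a rectangular seat 338 mm (x) by 259 mm (y), 32 mm thick, top face at z = 432 mm, on four round legs, each 40 mm in diameter. The legs rest on z = 0, each leg's axis is inset half a diameter from the nearest pair of seat edges (so the leg's bounding box is flush with the corner).


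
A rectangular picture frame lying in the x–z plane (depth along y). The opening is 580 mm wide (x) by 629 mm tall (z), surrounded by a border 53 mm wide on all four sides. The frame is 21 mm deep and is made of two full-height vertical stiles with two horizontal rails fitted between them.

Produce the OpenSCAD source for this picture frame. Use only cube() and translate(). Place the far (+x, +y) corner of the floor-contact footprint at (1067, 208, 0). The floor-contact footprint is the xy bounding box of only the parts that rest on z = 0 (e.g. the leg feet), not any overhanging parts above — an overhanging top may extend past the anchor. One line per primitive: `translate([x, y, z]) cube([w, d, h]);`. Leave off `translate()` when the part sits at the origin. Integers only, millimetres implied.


translate([381, 187, 0]) cube([53, 21, 735]);
translate([1014, 187, 0]) cube([53, 21, 735]);
translate([434, 187, 0]) cube([580, 21, 53]);
translate([434, 187, 682]) cube([580, 21, 53]);


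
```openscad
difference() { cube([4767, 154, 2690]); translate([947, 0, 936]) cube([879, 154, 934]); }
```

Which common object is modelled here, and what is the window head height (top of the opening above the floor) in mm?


A wall with a window opening. The window head height is 1870 mm.

A wall with a rectangular opening subtracted — a window. Sill at z = 936, opening 934 mm tall, so the head is at 936 + 934 = 1870 mm.


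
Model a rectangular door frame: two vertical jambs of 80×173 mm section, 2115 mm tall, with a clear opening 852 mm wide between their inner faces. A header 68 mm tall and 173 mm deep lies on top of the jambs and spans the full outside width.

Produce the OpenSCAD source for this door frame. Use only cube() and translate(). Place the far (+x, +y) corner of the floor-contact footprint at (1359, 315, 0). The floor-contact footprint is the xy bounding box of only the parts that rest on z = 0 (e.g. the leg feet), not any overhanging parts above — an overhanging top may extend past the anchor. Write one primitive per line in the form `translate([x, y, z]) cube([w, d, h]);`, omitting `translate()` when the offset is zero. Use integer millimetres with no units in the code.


translate([347, 142, 0]) cube([80, 173, 2115]);
translate([1279, 142, 0]) cube([80, 173, 2115]);
translate([347, 142, 2115]) cube([1012, 173, 68]);


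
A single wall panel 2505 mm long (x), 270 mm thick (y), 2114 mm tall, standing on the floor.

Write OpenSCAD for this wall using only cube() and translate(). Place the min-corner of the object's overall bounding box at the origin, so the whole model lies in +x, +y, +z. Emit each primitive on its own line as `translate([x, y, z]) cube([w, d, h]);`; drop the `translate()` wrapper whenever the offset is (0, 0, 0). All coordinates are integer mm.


cube([2505, 270, 2114]);


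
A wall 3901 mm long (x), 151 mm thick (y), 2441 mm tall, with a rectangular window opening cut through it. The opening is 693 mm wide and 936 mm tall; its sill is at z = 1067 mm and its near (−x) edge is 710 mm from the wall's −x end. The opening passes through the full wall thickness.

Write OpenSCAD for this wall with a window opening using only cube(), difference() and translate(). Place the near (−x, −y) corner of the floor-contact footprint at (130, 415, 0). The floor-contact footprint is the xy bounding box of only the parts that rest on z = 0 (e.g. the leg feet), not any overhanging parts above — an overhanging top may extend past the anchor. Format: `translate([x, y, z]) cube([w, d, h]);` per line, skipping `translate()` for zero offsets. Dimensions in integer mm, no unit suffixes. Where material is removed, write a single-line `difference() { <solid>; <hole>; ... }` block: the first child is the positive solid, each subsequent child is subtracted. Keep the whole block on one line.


difference() { translate([130, 415, 0]) cube([3901, 151, 2441]); translate([840, 415, 1067]) cube([693, 151, 936]); }
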